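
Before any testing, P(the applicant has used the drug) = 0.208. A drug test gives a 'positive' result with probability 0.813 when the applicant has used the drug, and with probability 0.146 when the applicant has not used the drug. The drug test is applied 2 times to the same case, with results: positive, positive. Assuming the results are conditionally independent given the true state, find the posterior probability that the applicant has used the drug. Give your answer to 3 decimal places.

Let H be the event that the applicant has used the drug; start with P(H) = 0.208. P('positive'|H) = 0.813, P('positive'|¬H) = 0.146.
Update on result 1 ('positive'): P(H) ← 0.813·0.2080 / (0.813·0.2080 + 0.146·0.7920) = 0.16910/0.28474 = 0.5939.
Update on result 2 ('positive'): P(H) ← 0.813·0.5939 / (0.813·0.5939 + 0.146·0.4061) = 0.48284/0.54213 = 0.8906.

Posterior P(H) ≈ 0.891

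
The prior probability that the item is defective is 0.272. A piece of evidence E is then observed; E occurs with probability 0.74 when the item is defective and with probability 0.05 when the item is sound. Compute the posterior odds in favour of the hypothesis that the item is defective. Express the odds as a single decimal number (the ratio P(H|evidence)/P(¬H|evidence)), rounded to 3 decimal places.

Prior odds = 0.272/(1−0.272) = 0.37363. In log-odds, ln(0.37363) = -0.98450.
Add log likelihood ratio: ln(14.800) = 2.6946.
Posterior log-odds = 1.7101, so posterior odds = exp(1.7101) = 5.5297.

Posterior odds ≈ 5.530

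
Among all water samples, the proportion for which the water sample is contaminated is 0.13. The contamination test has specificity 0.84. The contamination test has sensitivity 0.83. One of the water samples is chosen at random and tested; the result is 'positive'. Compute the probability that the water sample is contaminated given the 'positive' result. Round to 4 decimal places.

P(H | E) ≈ 0.4367

Write H for 'the water sample is contaminated'. Prior odds H:¬H = 0.13/0.87 = 0.14943. For the 'positive' outcome, the likelihood ratio is 0.83/0.16 = 5.1875.
Posterior odds = 0.14943 × 5.1875 = 0.77514, so P(H|E) = 0.77514/(1+0.77514) = 0.4367.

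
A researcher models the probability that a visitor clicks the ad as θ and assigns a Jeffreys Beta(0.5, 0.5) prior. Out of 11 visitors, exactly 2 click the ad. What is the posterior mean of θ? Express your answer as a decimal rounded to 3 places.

Observing 2 successes and 9 failures updates Beta(0.5, 0.5) by adding the success and failure counts to the two shape parameters: α = 0.5+2 = 2.5, β = 0.5+9 = 9.5.
E[θ | data] = 2.5/(2.5+9.5) = 0.208.

Posterior mean ≈ 0.208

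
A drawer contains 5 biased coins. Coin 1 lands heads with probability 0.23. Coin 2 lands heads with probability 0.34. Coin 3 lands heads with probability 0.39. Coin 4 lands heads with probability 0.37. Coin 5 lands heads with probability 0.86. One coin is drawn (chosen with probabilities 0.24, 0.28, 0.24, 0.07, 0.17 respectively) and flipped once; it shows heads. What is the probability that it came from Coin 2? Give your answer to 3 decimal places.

Posterior probability ≈ 0.229

Tabulate prior·likelihood by source: [1] prior 0.24, lik 0.23, product 0.05520; [2] prior 0.28, lik 0.34, product 0.09520; [3] prior 0.24, lik 0.39, product 0.09360; [4] prior 0.07, lik 0.37, product 0.02590; [5] prior 0.17, lik 0.86, product 0.1462.
Normalizing constant = 0.41610; the posterior for Coin 2 is its product over the sum, 0.09520/0.41610 = 0.229.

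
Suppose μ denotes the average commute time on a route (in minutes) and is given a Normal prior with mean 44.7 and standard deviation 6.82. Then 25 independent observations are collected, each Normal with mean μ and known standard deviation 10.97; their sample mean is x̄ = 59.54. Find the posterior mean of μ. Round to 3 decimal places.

Posterior mean ≈ 58.148

With known σ, the Normal prior is conjugate. Weight on the data is w = (n/σ²)/(n/σ² + 1/τ₀²) = 0.207743/(0.207743+0.0214996) = 0.90621.
Posterior mean = w·x̄ + (1−w)·μ₀ = 0.90621·59.54 + 0.093785·44.7 = 58.148.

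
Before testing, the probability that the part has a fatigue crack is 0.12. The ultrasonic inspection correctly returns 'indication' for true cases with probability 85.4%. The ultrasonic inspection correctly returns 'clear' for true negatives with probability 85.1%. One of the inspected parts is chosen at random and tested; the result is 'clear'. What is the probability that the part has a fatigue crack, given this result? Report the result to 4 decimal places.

Let H be the event that the part has a fatigue crack. P(H) = 0.12, so P(¬H) = 0.88. With E the 'clear' result, P(E|H) = 0.146 and P(E|¬H) = 0.851.
P(E) = 0.146·0.12 + 0.851·0.88 = 0.017520 + 0.74888 = 0.76640.
By Bayes' theorem, P(H|E) = 0.017520 / 0.76640 = 0.0229.

P(H | E) ≈ 0.0229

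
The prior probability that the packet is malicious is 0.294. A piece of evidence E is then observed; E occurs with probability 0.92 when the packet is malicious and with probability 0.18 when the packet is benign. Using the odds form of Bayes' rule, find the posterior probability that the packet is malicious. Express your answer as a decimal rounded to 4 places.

Prior odds = 0.294/(1−0.294) = 0.41643. In log-odds, ln(0.41643) = -0.87604.
Add log likelihood ratio: ln(5.1111) = 1.6314.
Posterior log-odds = 0.75538, so posterior odds = exp(0.75538) = 2.1284. Converting, P(H|E) = 2.1284/3.1284 = 0.6804.

Posterior probability ≈ 0.6804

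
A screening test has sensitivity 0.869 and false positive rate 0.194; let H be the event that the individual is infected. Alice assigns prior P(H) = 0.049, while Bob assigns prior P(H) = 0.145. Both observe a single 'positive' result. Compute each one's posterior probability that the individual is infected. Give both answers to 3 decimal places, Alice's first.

Alice: 0.188; Bob: 0.432

The likelihood ratio for a 'positive' result is 0.869/0.194 = 4.4794.
Alice: prior odds 0.049/0.951 = 0.051525; posterior odds 0.23080; posterior probability 0.188.
Bob: prior odds 0.145/0.855 = 0.16959; posterior odds 0.75966; posterior probability 0.432.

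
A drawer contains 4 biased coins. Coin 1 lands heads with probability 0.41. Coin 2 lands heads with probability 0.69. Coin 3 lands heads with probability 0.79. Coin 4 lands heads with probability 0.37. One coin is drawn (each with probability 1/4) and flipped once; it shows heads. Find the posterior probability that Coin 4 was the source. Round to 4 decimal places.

Tabulate prior·likelihood by source: [1] prior 0.25, lik 0.41, product 0.1025; [2] prior 0.25, lik 0.69, product 0.1725; [3] prior 0.25, lik 0.79, product 0.1975; [4] prior 0.25, lik 0.37, product 0.09250.
Normalizing constant = 0.56500; the posterior for Coin 4 is its product over the sum, 0.09250/0.56500 = 0.1637.

Posterior probability ≈ 0.1637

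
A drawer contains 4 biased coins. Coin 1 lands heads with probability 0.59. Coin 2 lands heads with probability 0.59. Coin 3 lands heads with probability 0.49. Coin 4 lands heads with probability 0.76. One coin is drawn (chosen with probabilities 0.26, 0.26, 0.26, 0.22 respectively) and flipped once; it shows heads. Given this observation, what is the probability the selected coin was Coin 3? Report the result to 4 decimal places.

Tabulate prior·likelihood by source: [1] prior 0.26, lik 0.59, product 0.1534; [2] prior 0.26, lik 0.59, product 0.1534; [3] prior 0.26, lik 0.49, product 0.1274; [4] prior 0.22, lik 0.76, product 0.1672.
Normalizing constant = 0.60140; the posterior for Coin 3 is its product over the sum, 0.1274/0.60140 = 0.2118.

Posterior probability ≈ 0.2118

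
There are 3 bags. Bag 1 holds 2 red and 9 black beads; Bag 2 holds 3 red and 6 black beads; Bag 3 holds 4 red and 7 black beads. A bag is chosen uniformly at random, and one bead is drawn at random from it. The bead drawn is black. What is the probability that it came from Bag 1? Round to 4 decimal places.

P(black|Bag 1) = 0.8182; P(black|Bag 2) = 0.6667; P(black|Bag 3) = 0.6364.
Prior × likelihood for each source: 0.333333·0.8182=0.2727, 0.333333·0.6667=0.2222, 0.333333·0.6364=0.2121. Summing gives P(black) = 0.70707.
P(Bag 1 | black) = 0.2727 / 0.70707 = 0.3857.

Posterior probability ≈ 0.3857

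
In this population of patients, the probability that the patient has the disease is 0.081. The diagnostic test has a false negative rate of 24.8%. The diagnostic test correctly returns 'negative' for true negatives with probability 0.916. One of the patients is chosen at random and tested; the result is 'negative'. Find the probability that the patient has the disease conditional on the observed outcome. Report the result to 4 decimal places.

Let H be the event that the patient has the disease. P(H) = 0.081, so P(¬H) = 0.919. With E the 'negative' result, P(E|H) = 0.248 and P(E|¬H) = 0.916.
P(E) = 0.248·0.081 + 0.916·0.919 = 0.020088 + 0.84180 = 0.86189.
By Bayes' theorem, P(H|E) = 0.020088 / 0.86189 = 0.0233.

P(H | E) ≈ 0.0233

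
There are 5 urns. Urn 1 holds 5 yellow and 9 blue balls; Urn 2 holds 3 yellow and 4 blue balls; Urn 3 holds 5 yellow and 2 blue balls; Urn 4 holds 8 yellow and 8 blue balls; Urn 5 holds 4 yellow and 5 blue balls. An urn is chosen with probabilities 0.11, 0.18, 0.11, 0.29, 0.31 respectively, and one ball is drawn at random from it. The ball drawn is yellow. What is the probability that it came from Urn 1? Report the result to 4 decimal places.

Tabulate prior·likelihood by source: [1] prior 0.11, lik 0.3571, product 0.03929; [2] prior 0.18, lik 0.4286, product 0.07714; [3] prior 0.11, lik 0.7143, product 0.07857; [4] prior 0.29, lik 0.5, product 0.1450; [5] prior 0.31, lik 0.4444, product 0.1378.
Normalizing constant = 0.47778; the posterior for Urn 1 is its product over the sum, 0.03929/0.47778 = 0.0822.

Posterior probability ≈ 0.0822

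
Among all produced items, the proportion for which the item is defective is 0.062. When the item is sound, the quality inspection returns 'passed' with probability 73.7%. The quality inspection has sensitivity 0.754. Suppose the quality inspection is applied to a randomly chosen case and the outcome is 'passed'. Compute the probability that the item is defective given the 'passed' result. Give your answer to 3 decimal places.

P(H | E) ≈ 0.022

Let H be the event that the item is defective. P(H) = 0.062, so P(¬H) = 0.938. With E the 'passed' result, P(E|H) = 0.246 and P(E|¬H) = 0.737.
P(E) = 0.246·0.062 + 0.737·0.938 = 0.015252 + 0.69131 = 0.70656.
By Bayes' theorem, P(H|E) = 0.015252 / 0.70656 = 0.022.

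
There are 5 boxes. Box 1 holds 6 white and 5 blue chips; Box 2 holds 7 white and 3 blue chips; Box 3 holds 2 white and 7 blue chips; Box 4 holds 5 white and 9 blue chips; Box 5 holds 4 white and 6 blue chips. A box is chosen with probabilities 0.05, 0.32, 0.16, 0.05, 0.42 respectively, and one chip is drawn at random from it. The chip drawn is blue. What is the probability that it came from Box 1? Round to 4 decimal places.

Posterior probability ≈ 0.0431

P(blue|Box 1) = 0.4545; P(blue|Box 2) = 0.3; P(blue|Box 3) = 0.7778; P(blue|Box 4) = 0.6429; P(blue|Box 5) = 0.6.
Prior × likelihood for each source: 0.05·0.4545=0.02273, 0.32·0.3=0.09600, 0.16·0.7778=0.1244, 0.05·0.6429=0.03214, 0.42·0.6=0.2520. Summing gives P(blue) = 0.52731.
P(Box 1 | blue) = 0.02273 / 0.52731 = 0.0431.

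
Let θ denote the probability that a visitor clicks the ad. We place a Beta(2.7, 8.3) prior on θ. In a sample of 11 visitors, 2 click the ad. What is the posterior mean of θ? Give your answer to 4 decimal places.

Observing 2 successes and 9 failures updates Beta(2.7, 8.3) by adding the success and failure counts to the two shape parameters: α = 2.7+2 = 4.7, β = 8.3+9 = 17.3.
E[θ | data] = 4.7/(4.7+17.3) = 0.2136.

Posterior mean ≈ 0.2136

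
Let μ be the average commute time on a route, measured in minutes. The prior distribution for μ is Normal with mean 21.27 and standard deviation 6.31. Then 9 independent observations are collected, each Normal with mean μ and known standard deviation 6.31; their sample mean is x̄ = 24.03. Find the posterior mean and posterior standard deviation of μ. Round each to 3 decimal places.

With known σ, the Normal prior is conjugate. Weight on the data is w = (n/σ²)/(n/σ² + 1/τ₀²) = 0.226039/(0.226039+0.0251155) = 0.90000.
Posterior mean = w·x̄ + (1−w)·μ₀ = 0.90000·24.03 + 0.100000·21.27 = 23.754. Posterior variance = 1/(0.226039+0.0251155) = 3.98161, so SD = 1.995.

Posterior mean ≈ 23.754; posterior SD ≈ 1.995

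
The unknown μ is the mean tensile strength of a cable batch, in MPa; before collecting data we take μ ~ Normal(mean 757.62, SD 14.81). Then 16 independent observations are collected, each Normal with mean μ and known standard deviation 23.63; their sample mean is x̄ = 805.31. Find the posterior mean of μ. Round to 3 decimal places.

Posterior mean ≈ 798.764

Prior precision 1/τ₀² = 1/14.81² = 0.00455921; data precision n/σ² = 16/23.63² = 0.0286545.
Posterior precision = 0.00455921 + 0.0286545 = 0.0332137.
Posterior mean = (0.00455921·757.62 + 0.0286545·805.31) / 0.0332137 = 798.764.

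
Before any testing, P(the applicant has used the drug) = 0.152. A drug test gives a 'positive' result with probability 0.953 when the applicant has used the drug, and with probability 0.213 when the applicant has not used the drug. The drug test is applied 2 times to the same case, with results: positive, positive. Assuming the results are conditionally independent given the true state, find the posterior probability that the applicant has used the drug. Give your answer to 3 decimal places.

Posterior P(H) ≈ 0.782

With H the event that the applicant has used the drug, the joint likelihood of the observed sequence is P(data|H) = 0.953·0.953 = 0.90821 and P(data|¬H) = 0.213·0.213 = 0.045369.
Bayes: P(H|data) = 0.152·0.90821 / (0.152·0.90821 + 0.848·0.045369) = 0.13805/0.17652 = 0.7820.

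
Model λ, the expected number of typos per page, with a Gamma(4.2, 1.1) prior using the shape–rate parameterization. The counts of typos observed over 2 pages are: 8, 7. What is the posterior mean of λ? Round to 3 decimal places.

Total count ∑xᵢ = 15 over n = 2 pages.
Gamma is conjugate to the Poisson likelihood: posterior is Gamma(shape = 4.2+15 = 19.2, rate = 1.1+2 = 3.1).
E[λ | data] = 19.2/3.1 = 6.194.

Posterior mean ≈ 6.194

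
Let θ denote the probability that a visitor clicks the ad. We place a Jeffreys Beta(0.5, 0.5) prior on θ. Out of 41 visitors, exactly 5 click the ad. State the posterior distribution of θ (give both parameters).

Posterior: Beta(5.5, 36.5)

Observing 5 successes and 36 failures updates Beta(0.5, 0.5) by adding the success and failure counts to the two shape parameters: α = 0.5+5 = 5.5, β = 0.5+36 = 36.5.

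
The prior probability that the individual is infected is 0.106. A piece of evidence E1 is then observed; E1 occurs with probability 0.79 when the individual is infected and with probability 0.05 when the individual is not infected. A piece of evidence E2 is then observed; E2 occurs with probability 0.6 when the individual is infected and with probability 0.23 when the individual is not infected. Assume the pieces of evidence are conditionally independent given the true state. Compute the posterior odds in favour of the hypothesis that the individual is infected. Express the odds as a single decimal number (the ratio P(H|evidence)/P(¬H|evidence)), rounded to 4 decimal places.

Prior odds = 0.106/(1−0.106) = 0.11857.
Likelihood ratio for E1 = 0.79/0.05 = 15.800.
Likelihood ratio for E2 = 0.6/0.23 = 2.6087.
Posterior odds = prior odds × LR₁ × LR₂ = 4.8871.

Posterior odds ≈ 4.8871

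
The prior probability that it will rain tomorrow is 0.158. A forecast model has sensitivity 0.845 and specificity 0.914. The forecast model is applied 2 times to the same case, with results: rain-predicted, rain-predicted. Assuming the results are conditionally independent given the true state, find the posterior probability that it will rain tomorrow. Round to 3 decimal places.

With H the event that it will rain tomorrow, the joint likelihood of the observed sequence is P(data|H) = 0.845·0.845 = 0.71402 and P(data|¬H) = 0.086·0.086 = 0.0073960.
Bayes: P(H|data) = 0.158·0.71402 / (0.158·0.71402 + 0.842·0.0073960) = 0.11282/0.11904 = 0.9477.

Posterior P(H) ≈ 0.948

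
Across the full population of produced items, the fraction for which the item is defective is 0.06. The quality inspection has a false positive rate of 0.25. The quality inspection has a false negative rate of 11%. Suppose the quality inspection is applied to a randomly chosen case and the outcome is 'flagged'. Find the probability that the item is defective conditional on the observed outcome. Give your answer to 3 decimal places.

Let H be the event that the item is defective. P(H) = 0.06, so P(¬H) = 0.94. With E the 'flagged' result, P(E|H) = 0.89 and P(E|¬H) = 0.25.
P(E) = 0.89·0.06 + 0.25·0.94 = 0.053400 + 0.23500 = 0.28840.
By Bayes' theorem, P(H|E) = 0.053400 / 0.28840 = 0.185.

P(H | E) ≈ 0.185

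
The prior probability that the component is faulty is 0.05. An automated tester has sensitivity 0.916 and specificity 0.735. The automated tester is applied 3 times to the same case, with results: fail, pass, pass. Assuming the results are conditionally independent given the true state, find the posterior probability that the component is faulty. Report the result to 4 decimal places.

Posterior P(H) ≈ 0.0024

With H the event that the component is faulty, the joint likelihood of the observed sequence is P(data|H) = 0.916·0.084·0.084 = 0.0064633 and P(data|¬H) = 0.265·0.735·0.735 = 0.14316.
Bayes: P(H|data) = 0.05·0.0064633 / (0.05·0.0064633 + 0.95·0.14316) = 0.00032316/0.13632 = 0.0024.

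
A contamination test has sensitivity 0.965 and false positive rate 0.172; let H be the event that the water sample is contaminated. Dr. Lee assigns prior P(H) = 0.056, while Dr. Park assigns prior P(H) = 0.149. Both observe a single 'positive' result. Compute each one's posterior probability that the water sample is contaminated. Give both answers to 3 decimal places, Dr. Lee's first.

Dr. Lee: 0.250; Dr. Park: 0.496

The likelihood ratio for a 'positive' result is 0.965/0.172 = 5.6105.
Dr. Lee: prior odds 0.056/0.944 = 0.059322; posterior odds 0.33282; posterior probability 0.250.
Dr. Park: prior odds 0.149/0.851 = 0.17509; posterior odds 0.98233; posterior probability 0.496.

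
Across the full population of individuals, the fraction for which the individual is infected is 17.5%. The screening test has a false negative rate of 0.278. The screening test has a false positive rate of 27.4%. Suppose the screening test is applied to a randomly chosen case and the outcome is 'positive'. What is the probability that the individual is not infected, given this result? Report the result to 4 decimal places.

Let H be the event that the individual is infected. P(H) = 0.175, so P(¬H) = 0.825. With E the 'positive' result, P(E|H) = 0.722 and P(E|¬H) = 0.274.
P(E) = 0.722·0.175 + 0.274·0.825 = 0.12635 + 0.22605 = 0.35240.
By Bayes' theorem, P(H|E) = 0.12635 / 0.35240 = 0.3585. Hence P(¬H|E) = 1 − 0.3585 = 0.6415.

P(¬H | E) ≈ 0.6415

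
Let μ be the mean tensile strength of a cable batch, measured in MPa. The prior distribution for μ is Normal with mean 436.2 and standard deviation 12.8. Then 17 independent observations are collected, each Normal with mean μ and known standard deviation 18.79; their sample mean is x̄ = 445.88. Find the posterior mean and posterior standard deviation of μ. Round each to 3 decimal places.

Posterior mean ≈ 444.791; posterior SD ≈ 4.293

With known σ, the Normal prior is conjugate. Weight on the data is w = (n/σ²)/(n/σ² + 1/τ₀²) = 0.0481499/(0.0481499+0.00610352) = 0.88750.
Posterior mean = w·x̄ + (1−w)·μ₀ = 0.88750·445.88 + 0.11250·436.2 = 444.791. Posterior variance = 1/(0.0481499+0.00610352) = 18.4320, so SD = 4.293.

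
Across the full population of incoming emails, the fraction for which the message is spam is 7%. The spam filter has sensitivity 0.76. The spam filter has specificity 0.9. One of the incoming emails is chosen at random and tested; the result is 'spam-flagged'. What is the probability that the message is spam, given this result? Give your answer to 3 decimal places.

P(H | E) ≈ 0.364

Let H be the event that the message is spam. P(H) = 0.07, so P(¬H) = 0.93. With E the 'spam-flagged' result, P(E|H) = 0.76 and P(E|¬H) = 0.1.
P(E) = 0.76·0.07 + 0.1·0.93 = 0.053200 + 0.093000 = 0.14620.
By Bayes' theorem, P(H|E) = 0.053200 / 0.14620 = 0.364.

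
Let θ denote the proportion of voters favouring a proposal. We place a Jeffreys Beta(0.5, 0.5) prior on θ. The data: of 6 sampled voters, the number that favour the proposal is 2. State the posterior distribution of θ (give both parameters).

Observing 2 successes and 4 failures updates Beta(0.5, 0.5) by adding the success and failure counts to the two shape parameters: α = 0.5+2 = 2.5, β = 0.5+4 = 4.5.

Posterior: Beta(2.5, 4.5)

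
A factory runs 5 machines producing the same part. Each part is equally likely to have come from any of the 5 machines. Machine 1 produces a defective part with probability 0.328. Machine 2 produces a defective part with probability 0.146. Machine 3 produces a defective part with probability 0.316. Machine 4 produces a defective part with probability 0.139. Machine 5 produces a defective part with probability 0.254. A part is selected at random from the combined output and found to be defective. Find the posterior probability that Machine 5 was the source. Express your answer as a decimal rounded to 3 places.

Posterior probability ≈ 0.215

P(defective|M1) = 0.328; P(defective|M2) = 0.146; P(defective|M3) = 0.316; P(defective|M4) = 0.139; P(defective|M5) = 0.254.
Prior × likelihood for each source: 0.2·0.328=0.06560, 0.2·0.146=0.02920, 0.2·0.316=0.06320, 0.2·0.139=0.02780, 0.2·0.254=0.05080. Summing gives P(defective) = 0.23660.
P(Machine 5 | defective) = 0.05080 / 0.23660 = 0.215.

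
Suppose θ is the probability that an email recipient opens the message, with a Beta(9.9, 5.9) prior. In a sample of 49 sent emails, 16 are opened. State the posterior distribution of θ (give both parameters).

Posterior: Beta(25.9, 38.9)

The binomial likelihood is conjugate to the Beta prior: with 16 successes and 33 failures, the posterior is Beta(9.9+16, 5.9+33) = Beta(25.9, 38.9).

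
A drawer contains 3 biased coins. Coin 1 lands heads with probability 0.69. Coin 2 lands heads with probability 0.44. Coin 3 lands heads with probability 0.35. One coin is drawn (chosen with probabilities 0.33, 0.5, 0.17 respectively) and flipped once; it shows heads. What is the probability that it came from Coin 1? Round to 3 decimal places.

Tabulate prior·likelihood by source: [1] prior 0.33, lik 0.69, product 0.2277; [2] prior 0.5, lik 0.44, product 0.2200; [3] prior 0.17, lik 0.35, product 0.05950.
Normalizing constant = 0.50720; the posterior for Coin 1 is its product over the sum, 0.2277/0.50720 = 0.449.

Posterior probability ≈ 0.449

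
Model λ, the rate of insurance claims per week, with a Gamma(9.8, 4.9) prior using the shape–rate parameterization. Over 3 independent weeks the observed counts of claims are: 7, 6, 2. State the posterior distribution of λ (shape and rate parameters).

Total count ∑xᵢ = 15 over n = 3 weeks.
Gamma is conjugate to the Poisson likelihood: posterior is Gamma(shape = 9.8+15 = 24.8, rate = 4.9+3 = 7.9).

Posterior: Gamma(shape=24.8, rate=7.9)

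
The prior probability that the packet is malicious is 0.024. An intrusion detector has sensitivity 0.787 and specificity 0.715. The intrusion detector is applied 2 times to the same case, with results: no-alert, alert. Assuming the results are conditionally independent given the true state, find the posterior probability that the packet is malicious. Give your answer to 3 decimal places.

Posterior P(H) ≈ 0.020

With H the event that the packet is malicious, the joint likelihood of the observed sequence is P(data|H) = 0.213·0.787 = 0.16763 and P(data|¬H) = 0.715·0.285 = 0.20377.
Bayes: P(H|data) = 0.024·0.16763 / (0.024·0.16763 + 0.976·0.20377) = 0.0040231/0.20291 = 0.0198.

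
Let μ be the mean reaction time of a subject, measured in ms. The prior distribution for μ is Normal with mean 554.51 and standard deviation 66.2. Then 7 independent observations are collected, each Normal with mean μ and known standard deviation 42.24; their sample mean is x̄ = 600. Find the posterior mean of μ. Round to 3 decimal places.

Prior precision 1/τ₀² = 1/66.2² = 0.00022818; data precision n/σ² = 7/42.24² = 0.00392329.
Posterior precision = 0.00022818 + 0.00392329 = 0.00415147.
Posterior mean = (0.00022818·554.51 + 0.00392329·600) / 0.00415147 = 597.500.

Posterior mean ≈ 597.500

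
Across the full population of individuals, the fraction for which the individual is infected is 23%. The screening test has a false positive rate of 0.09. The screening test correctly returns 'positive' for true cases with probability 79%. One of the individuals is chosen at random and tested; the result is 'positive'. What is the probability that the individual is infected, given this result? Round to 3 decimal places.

P(H | E) ≈ 0.724

Let H be the event that the individual is infected. P(H) = 0.23, so P(¬H) = 0.77. With E the 'positive' result, P(E|H) = 0.79 and P(E|¬H) = 0.09.
P(E) = 0.79·0.23 + 0.09·0.77 = 0.18170 + 0.069300 = 0.25100.
By Bayes' theorem, P(H|E) = 0.18170 / 0.25100 = 0.724.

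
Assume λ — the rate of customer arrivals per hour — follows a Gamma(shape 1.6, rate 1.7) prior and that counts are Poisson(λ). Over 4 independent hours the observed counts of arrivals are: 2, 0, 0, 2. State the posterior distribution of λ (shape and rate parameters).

Total count ∑xᵢ = 4 over n = 4 hours.
Gamma is conjugate to the Poisson likelihood: posterior is Gamma(shape = 1.6+4 = 5.6, rate = 1.7+4 = 5.7).

Posterior: Gamma(shape=5.6, rate=5.7)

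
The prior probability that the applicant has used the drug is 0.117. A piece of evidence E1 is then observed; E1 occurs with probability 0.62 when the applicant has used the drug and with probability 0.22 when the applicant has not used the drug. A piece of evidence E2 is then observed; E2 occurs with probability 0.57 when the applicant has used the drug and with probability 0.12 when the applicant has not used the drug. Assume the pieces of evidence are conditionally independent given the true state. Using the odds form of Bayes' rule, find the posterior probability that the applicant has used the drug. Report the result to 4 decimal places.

Prior odds = 0.117/(1−0.117) = 0.13250. In log-odds, ln(0.13250) = -2.0212.
Add log likelihood ratios: ln(2.8182) + ln(4.7500) = 2.5942.
Posterior log-odds = 0.57309, so posterior odds = exp(0.57309) = 1.7737. Converting, P(H|E) = 1.7737/2.7737 = 0.6395.

Posterior probability ≈ 0.6395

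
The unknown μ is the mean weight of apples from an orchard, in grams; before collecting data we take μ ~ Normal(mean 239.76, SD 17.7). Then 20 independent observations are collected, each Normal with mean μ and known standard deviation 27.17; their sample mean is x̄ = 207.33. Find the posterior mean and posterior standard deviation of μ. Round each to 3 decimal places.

Posterior mean ≈ 210.748; posterior SD ≈ 5.746

With known σ, the Normal prior is conjugate. Weight on the data is w = (n/σ²)/(n/σ² + 1/τ₀²) = 0.0270926/(0.0270926+0.00319193) = 0.89460.
Posterior mean = w·x̄ + (1−w)·μ₀ = 0.89460·207.33 + 0.10540·239.76 = 210.748. Posterior variance = 1/(0.0270926+0.00319193) = 33.0202, so SD = 5.746.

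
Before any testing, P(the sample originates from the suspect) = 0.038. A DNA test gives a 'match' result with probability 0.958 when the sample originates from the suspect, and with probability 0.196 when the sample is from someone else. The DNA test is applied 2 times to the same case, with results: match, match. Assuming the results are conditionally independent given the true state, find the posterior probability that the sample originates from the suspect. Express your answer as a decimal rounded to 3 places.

Let H be the event that the sample originates from the suspect; start with P(H) = 0.038. P('match'|H) = 0.958, P('match'|¬H) = 0.196.
Update on result 1 ('match'): P(H) ← 0.958·0.0380 / (0.958·0.0380 + 0.196·0.9620) = 0.036404/0.22496 = 0.1618.
Update on result 2 ('match'): P(H) ← 0.958·0.1618 / (0.958·0.1618 + 0.196·0.8382) = 0.15503/0.31931 = 0.4855.

Posterior P(H) ≈ 0.486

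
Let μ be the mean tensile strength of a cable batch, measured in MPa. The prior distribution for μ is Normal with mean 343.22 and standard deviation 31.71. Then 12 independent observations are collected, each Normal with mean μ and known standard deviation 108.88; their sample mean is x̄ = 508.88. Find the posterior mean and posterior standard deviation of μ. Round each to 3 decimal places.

Posterior mean ≈ 426.782; posterior SD ≈ 22.323

Prior precision 1/τ₀² = 1/31.71² = 0.00099451; data precision n/σ² = 12/108.88² = 0.00101224.
Posterior precision = 0.00099451 + 0.00101224 = 0.00200675, giving posterior SD = 1/√0.00200675 = 22.323.
Posterior mean = (0.00099451·343.22 + 0.00101224·508.88) / 0.00200675 = 426.782.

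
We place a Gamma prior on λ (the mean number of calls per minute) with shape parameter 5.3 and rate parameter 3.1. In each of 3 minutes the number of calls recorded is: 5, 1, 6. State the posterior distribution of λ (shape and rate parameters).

Posterior: Gamma(shape=17.3, rate=6.1)

The Poisson likelihood adds the total count to the shape and the number of exposure periods to the rate. Here ∑xᵢ = 12 and n = 3, so shape 5.3→17.3 and rate 3.1→6.1.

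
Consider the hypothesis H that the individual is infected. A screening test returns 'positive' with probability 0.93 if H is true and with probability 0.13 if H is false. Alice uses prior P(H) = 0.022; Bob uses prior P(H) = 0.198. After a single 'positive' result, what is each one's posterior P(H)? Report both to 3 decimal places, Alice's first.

Alice: 0.139; Bob: 0.638

The likelihood ratio for a 'positive' result is 0.93/0.13 = 7.1538.
Alice: prior odds 0.022/0.978 = 0.022495; posterior odds 0.16092; posterior probability 0.139.
Bob: prior odds 0.198/0.802 = 0.24688; posterior odds 1.7662; posterior probability 0.638.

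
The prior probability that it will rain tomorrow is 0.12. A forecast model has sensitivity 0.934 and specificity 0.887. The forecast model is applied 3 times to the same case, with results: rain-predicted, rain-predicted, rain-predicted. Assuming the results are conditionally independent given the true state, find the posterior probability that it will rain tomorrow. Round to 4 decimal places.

Posterior P(H) ≈ 0.9872

Let H be the event that it will rain tomorrow; start with P(H) = 0.12. P('rain-predicted'|H) = 0.934, P('rain-predicted'|¬H) = 0.113.
Update on result 1 ('rain-predicted'): P(H) ← 0.934·0.1200 / (0.934·0.1200 + 0.113·0.8800) = 0.11208/0.21152 = 0.5299.
Update on result 2 ('rain-predicted'): P(H) ← 0.934·0.5299 / (0.934·0.5299 + 0.113·0.4701) = 0.49491/0.54803 = 0.9031.
Update on result 3 ('rain-predicted'): P(H) ← 0.934·0.9031 / (0.934·0.9031 + 0.113·0.0969) = 0.84346/0.85442 = 0.9872.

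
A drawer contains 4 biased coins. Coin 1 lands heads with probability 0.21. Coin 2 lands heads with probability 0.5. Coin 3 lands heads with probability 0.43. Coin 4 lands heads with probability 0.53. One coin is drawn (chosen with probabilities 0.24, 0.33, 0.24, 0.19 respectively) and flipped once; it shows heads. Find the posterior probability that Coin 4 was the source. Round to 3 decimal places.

Tabulate prior·likelihood by source: [1] prior 0.24, lik 0.21, product 0.05040; [2] prior 0.33, lik 0.5, product 0.1650; [3] prior 0.24, lik 0.43, product 0.1032; [4] prior 0.19, lik 0.53, product 0.1007.
Normalizing constant = 0.41930; the posterior for Coin 4 is its product over the sum, 0.1007/0.41930 = 0.240.

Posterior probability ≈ 0.240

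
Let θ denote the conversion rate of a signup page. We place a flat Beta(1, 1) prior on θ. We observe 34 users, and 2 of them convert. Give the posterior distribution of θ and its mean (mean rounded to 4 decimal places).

Posterior: Beta(3, 33); mean ≈ 0.0833

Observing 2 successes and 32 failures updates Beta(1, 1) by adding the success and failure counts to the two shape parameters: α = 1+2 = 3, β = 1+32 = 33.
Posterior mean = α/(α+β) = 3/36 = 0.0833.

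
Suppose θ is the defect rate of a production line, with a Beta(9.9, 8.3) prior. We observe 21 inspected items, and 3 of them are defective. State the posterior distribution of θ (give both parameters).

Posterior: Beta(12.9, 26.3)

Observing 3 successes and 18 failures updates Beta(9.9, 8.3) by adding the success and failure counts to the two shape parameters: α = 9.9+3 = 12.9, β = 8.3+18 = 26.3.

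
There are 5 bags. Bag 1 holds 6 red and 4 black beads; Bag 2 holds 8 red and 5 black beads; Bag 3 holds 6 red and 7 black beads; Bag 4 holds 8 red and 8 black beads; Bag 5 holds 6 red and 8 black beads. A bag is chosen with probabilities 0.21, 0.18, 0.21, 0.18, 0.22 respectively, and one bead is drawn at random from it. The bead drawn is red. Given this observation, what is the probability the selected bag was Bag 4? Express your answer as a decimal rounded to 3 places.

Posterior probability ≈ 0.174

Tabulate prior·likelihood by source: [1] prior 0.21, lik 0.6, product 0.1260; [2] prior 0.18, lik 0.6154, product 0.1108; [3] prior 0.21, lik 0.4615, product 0.09692; [4] prior 0.18, lik 0.5, product 0.09000; [5] prior 0.22, lik 0.4286, product 0.09429.
Normalizing constant = 0.51798; the posterior for Bag 4 is its product over the sum, 0.09000/0.51798 = 0.174.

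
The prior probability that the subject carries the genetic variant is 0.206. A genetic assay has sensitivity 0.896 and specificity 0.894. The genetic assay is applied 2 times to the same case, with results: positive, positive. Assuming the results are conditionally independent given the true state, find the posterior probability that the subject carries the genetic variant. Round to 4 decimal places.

Posterior P(H) ≈ 0.9488

Let H be the event that the subject carries the genetic variant; start with P(H) = 0.206. P('positive'|H) = 0.896, P('positive'|¬H) = 0.106.
Update on result 1 ('positive'): P(H) ← 0.896·0.2060 / (0.896·0.2060 + 0.106·0.7940) = 0.18458/0.26874 = 0.6868.
Update on result 2 ('positive'): P(H) ← 0.896·0.6868 / (0.896·0.6868 + 0.106·0.3132) = 0.61539/0.64859 = 0.9488.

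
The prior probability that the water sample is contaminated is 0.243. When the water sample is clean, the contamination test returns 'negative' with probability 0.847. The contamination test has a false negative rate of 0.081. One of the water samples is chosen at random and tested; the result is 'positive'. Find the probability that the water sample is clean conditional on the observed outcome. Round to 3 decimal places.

P(¬H | E) ≈ 0.342

Write H for 'the water sample is contaminated'. Prior odds H:¬H = 0.243/0.757 = 0.32100. For the 'positive' outcome, the likelihood ratio is 0.919/0.153 = 6.0065.
Posterior odds = 0.32100 × 6.0065 = 1.9281, so P(H|E) = 1.9281/(1+1.9281) = 0.658. Then P(¬H|E) = 1 − 0.658 = 0.342.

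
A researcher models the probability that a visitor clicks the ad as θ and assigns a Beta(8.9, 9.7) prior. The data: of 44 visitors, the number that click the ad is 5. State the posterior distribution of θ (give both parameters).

Posterior: Beta(13.9, 48.7)

The binomial likelihood is conjugate to the Beta prior: with 5 successes and 39 failures, the posterior is Beta(8.9+5, 9.7+39) = Beta(13.9, 48.7).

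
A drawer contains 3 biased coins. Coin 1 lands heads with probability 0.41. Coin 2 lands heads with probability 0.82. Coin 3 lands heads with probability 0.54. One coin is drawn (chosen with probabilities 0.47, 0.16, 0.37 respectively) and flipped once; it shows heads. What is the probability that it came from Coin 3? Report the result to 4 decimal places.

Posterior probability ≈ 0.3815

Tabulate prior·likelihood by source: [1] prior 0.47, lik 0.41, product 0.1927; [2] prior 0.16, lik 0.82, product 0.1312; [3] prior 0.37, lik 0.54, product 0.1998.
Normalizing constant = 0.52370; the posterior for Coin 3 is its product over the sum, 0.1998/0.52370 = 0.3815.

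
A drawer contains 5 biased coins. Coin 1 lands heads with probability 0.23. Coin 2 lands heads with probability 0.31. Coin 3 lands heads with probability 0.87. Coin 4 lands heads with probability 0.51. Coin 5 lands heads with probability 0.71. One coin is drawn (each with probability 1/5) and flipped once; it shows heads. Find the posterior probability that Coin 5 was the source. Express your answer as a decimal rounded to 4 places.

Posterior probability ≈ 0.2700

Tabulate prior·likelihood by source: [1] prior 0.2, lik 0.23, product 0.04600; [2] prior 0.2, lik 0.31, product 0.06200; [3] prior 0.2, lik 0.87, product 0.1740; [4] prior 0.2, lik 0.51, product 0.1020; [5] prior 0.2, lik 0.71, product 0.1420.
Normalizing constant = 0.52600; the posterior for Coin 5 is its product over the sum, 0.1420/0.52600 = 0.2700.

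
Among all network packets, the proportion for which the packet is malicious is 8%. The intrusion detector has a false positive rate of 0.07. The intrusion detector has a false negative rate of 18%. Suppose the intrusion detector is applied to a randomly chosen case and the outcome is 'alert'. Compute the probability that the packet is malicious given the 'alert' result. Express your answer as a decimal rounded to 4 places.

Let H be the event that the packet is malicious. P(H) = 0.08, so P(¬H) = 0.92. With E the 'alert' result, P(E|H) = 0.82 and P(E|¬H) = 0.07.
P(E) = 0.82·0.08 + 0.07·0.92 = 0.065600 + 0.064400 = 0.13000.
By Bayes' theorem, P(H|E) = 0.065600 / 0.13000 = 0.5046.

P(H | E) ≈ 0.5046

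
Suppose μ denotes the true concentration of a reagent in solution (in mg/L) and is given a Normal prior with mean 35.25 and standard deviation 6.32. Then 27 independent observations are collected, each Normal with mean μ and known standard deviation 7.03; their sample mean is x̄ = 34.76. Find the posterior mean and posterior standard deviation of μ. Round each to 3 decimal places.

With known σ, the Normal prior is conjugate. Weight on the data is w = (n/σ²)/(n/σ² + 1/τ₀²) = 0.546328/(0.546328+0.0250361) = 0.95618.
Posterior mean = w·x̄ + (1−w)·μ₀ = 0.95618·34.76 + 0.043818·35.25 = 34.781. Posterior variance = 1/(0.546328+0.0250361) = 1.75020, so SD = 1.323.

Posterior mean ≈ 34.781; posterior SD ≈ 1.323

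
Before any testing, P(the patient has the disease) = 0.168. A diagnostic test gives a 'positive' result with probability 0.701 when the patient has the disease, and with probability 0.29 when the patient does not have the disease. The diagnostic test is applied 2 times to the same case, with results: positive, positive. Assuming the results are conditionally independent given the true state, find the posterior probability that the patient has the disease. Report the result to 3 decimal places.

Let H be the event that the patient has the disease; start with P(H) = 0.168. P('positive'|H) = 0.701, P('positive'|¬H) = 0.29.
Update on result 1 ('positive'): P(H) ← 0.701·0.1680 / (0.701·0.1680 + 0.29·0.8320) = 0.11777/0.35905 = 0.3280.
Update on result 2 ('positive'): P(H) ← 0.701·0.3280 / (0.701·0.3280 + 0.29·0.6720) = 0.22993/0.42481 = 0.5413.

Posterior P(H) ≈ 0.541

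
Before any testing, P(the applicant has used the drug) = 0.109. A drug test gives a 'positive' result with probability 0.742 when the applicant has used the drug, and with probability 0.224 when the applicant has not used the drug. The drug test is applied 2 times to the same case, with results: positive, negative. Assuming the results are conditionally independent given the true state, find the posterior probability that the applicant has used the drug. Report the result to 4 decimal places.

With H the event that the applicant has used the drug, the joint likelihood of the observed sequence is P(data|H) = 0.742·0.258 = 0.19144 and P(data|¬H) = 0.224·0.776 = 0.17382.
Bayes: P(H|data) = 0.109·0.19144 / (0.109·0.19144 + 0.891·0.17382) = 0.020867/0.17574 = 0.1187.

Posterior P(H) ≈ 0.1187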